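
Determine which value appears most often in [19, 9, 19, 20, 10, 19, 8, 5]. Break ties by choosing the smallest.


Count the frequency of each value:
  5 appears 1 time(s)
  8 appears 1 time(s)
  9 appears 1 time(s)
  10 appears 1 time(s)
  19 appears 3 time(s)
  20 appears 1 time(s)
Maximum frequency is 3.
Only 19 reaches that frequency, so it is the mode.
Final answer: 19


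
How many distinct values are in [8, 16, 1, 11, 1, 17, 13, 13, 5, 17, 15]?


List all unique values:
Distinct values: [1, 5, 8, 11, 13, 15, 16, 17]
Count = 8
Final answer: 8


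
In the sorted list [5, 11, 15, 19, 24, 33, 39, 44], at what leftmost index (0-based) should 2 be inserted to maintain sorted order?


List is sorted: [5, 11, 15, 19, 24, 33, 39, 44]
We need the leftmost position where 2 can be inserted, i.e. the first index whose element is >= 2 (or the end of the list if none is).
Binary search with low=0, high=8 (0-based indices):
  low=0, high=8, mid=4: a[4]=24 >= 2, so high = 4
  low=0, high=4, mid=2: a[2]=15 >= 2, so high = 2
  low=0, high=2, mid=1: a[1]=11 >= 2, so high = 1
  low=0, high=1, mid=0: a[0]=5 >= 2, so high = 0
Now low = high = 0, so the insertion index is 0.
Final answer: 0


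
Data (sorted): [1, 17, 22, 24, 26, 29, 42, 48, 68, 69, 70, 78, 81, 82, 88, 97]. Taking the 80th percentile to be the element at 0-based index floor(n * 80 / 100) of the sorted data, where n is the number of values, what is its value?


The dataset has n = 16 elements.
Index = floor(16 * 80 / 100) = floor(1280 / 100) = floor(12.8) = 12
Counting from index 0 in the sorted data, the element at index 12 is 81.
Final answer: 81


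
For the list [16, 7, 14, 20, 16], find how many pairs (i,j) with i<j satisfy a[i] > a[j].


For each element, count the later elements that are smaller than it:
  16 (index 0): smaller elements after it = [7, 14] -> 2
  7 (index 1): smaller elements after it = [] -> 0
  14 (index 2): smaller elements after it = [] -> 0
  20 (index 3): smaller elements after it = [16] -> 1
Total inversions = 2 + 0 + 0 + 1 = 3
Final answer: 3


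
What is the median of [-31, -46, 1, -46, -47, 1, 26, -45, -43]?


First, sort the list: [-47, -46, -46, -45, -43, -31, 1, 1, 26]
The list has 9 elements (odd count).
The middle index is 4 (0-based), and the element there is -43.
Final answer: -43


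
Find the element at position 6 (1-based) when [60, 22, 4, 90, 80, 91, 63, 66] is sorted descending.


Sort descending: [91, 90, 80, 66, 63, 60, 22, 4]
The 6th element (1-indexed) is at index 5.
Value = 60
Final answer: 60


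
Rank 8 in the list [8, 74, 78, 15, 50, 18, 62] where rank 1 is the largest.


Sort descending: [78, 74, 62, 50, 18, 15, 8]
Find 8 in the sorted list.
8 is at position 7.
Final answer: 7


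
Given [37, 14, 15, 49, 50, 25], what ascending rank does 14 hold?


Sort ascending: [14, 15, 25, 37, 49, 50]
Find 14 in the sorted list.
14 is at position 1 (1-indexed).
Final answer: 1


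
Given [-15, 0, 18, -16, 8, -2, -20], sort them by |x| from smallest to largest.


Compute absolute values:
  |-15| = 15
  |0| = 0
  |18| = 18
  |-16| = 16
  |8| = 8
  |-2| = 2
  |-20| = 20
Absolute values in increasing order: 0 < 2 < 8 < 15 < 16 < 18 < 20
Listing the original numbers in that order gives the answer.
Final answer: [0, -2, 8, -15, -16, 18, -20]


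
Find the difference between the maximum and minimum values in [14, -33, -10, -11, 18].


Maximum value: 18
Minimum value: -33
Range = 18 - (-33) = 51
Final answer: 51


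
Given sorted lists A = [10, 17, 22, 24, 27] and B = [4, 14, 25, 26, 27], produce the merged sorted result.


List A: [10, 17, 22, 24, 27]
List B: [4, 14, 25, 26, 27]
Repeatedly compare the front elements and take the smaller:
  10 vs 4 -> take 4
  10 vs 14 -> take 10
  17 vs 14 -> take 14
  17 vs 25 -> take 17
  22 vs 25 -> take 22
  24 vs 25 -> take 24
  27 vs 25 -> take 25
  27 vs 26 -> take 26
  27 vs 27 -> take 27
  A is exhausted; append the rest of B: [27]
Final answer: [4, 10, 14, 17, 22, 24, 25, 26, 27, 27]


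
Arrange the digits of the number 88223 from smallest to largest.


The number 88223 has digits: 8, 8, 2, 2, 3
Sorted: 2, 2, 3, 8, 8
Joining the sorted digits gives the result.
Final answer: 22388


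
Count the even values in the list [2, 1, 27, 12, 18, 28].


Check each element:
  2 is even
  1 is odd
  27 is odd
  12 is even
  18 is even
  28 is even
Evens: [2, 12, 18, 28]
Count of evens = 4
Final answer: 4


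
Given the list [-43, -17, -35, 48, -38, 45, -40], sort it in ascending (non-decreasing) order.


Original list: [-43, -17, -35, 48, -38, 45, -40]
Repeatedly take the smallest remaining element:
  Remaining [-43, -17, -35, 48, -38, 45, -40] -> smallest is -43
  Remaining [-17, -35, 48, -38, 45, -40] -> smallest is -40
  Remaining [-17, -35, 48, -38, 45] -> smallest is -38
  Remaining [-17, -35, 48, 45] -> smallest is -35
  Remaining [-17, 48, 45] -> smallest is -17
  Remaining [48, 45] -> smallest is 45
  Remaining [48] -> smallest is 48
Collecting the picks in order gives the sorted list.
Final answer: [-43, -40, -38, -35, -17, 45, 48]


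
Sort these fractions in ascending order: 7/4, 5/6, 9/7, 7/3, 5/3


Convert to decimal for comparison:
  7/4 = 1.75
  5/6 = 0.8333
  9/7 = 1.2857
  7/3 = 2.3333
  5/3 = 1.6667
Decimals in increasing order: 0.8333 < 1.2857 < 1.6667 < 1.75 < 2.3333
Writing each back as its fraction gives the sorted order.
Final answer: 5/6, 9/7, 5/3, 7/4, 7/3


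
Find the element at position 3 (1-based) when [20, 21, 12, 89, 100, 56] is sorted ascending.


Sort ascending: [12, 20, 21, 56, 89, 100]
The 3rd element (1-indexed) is at index 2.
Value = 21
Final answer: 21


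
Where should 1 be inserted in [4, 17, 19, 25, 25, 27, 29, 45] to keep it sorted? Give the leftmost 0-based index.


List is sorted: [4, 17, 19, 25, 25, 27, 29, 45]
We need the leftmost position where 1 can be inserted, i.e. the first index whose element is >= 1 (or the end of the list if none is).
Binary search with low=0, high=8 (0-based indices):
  low=0, high=8, mid=4: a[4]=25 >= 1, so high = 4
  low=0, high=4, mid=2: a[2]=19 >= 1, so high = 2
  low=0, high=2, mid=1: a[1]=17 >= 1, so high = 1
  low=0, high=1, mid=0: a[0]=4 >= 1, so high = 0
Now low = high = 0, so the insertion index is 0.
Final answer: 0


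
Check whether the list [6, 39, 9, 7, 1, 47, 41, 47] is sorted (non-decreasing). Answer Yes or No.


Check consecutive pairs:
  6 <= 39? True
  39 <= 9? False
  9 <= 7? False
  7 <= 1? False
  1 <= 47? True
  47 <= 41? False
  41 <= 47? True
4 consecutive pair(s) are out of order, so the list is not sorted.
Final answer: No


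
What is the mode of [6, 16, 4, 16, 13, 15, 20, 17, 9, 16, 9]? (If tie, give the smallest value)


Count the frequency of each value:
  4 appears 1 time(s)
  6 appears 1 time(s)
  9 appears 2 time(s)
  13 appears 1 time(s)
  15 appears 1 time(s)
  16 appears 3 time(s)
  17 appears 1 time(s)
  20 appears 1 time(s)
Maximum frequency is 3.
Only 16 reaches that frequency, so it is the mode.
Final answer: 16


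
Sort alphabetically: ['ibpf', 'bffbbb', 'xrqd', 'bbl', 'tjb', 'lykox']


Compare strings character by character (the first differing letter decides):
  'bbl' < 'bffbbb' since 'b' < 'f' at position 2
  'bffbbb' < 'ibpf' since 'b' < 'i' at position 1
  'ibpf' < 'lykox' since 'i' < 'l' at position 1
  'lykox' < 'tjb' since 'l' < 't' at position 1
  'tjb' < 'xrqd' since 't' < 'x' at position 1
Chaining these comparisons gives the alphabetical order.
Final answer: ['bbl', 'bffbbb', 'ibpf', 'lykox', 'tjb', 'xrqd']


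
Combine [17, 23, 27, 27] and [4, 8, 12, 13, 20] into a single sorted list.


List A: [17, 23, 27, 27]
List B: [4, 8, 12, 13, 20]
Repeatedly compare the front elements and take the smaller:
  17 vs 4 -> take 4
  17 vs 8 -> take 8
  17 vs 12 -> take 12
  17 vs 13 -> take 13
  17 vs 20 -> take 17
  23 vs 20 -> take 20
  B is exhausted; append the rest of A: [23, 27, 27]
Final answer: [4, 8, 12, 13, 17, 20, 23, 27, 27]


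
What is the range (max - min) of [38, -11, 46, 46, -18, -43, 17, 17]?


Maximum value: 46
Minimum value: -43
Range = 46 - (-43) = 89
Final answer: 89


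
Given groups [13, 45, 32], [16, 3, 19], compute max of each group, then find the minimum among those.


Find max of each group:
  Group 1: [13, 45, 32] -> max = 45
  Group 2: [16, 3, 19] -> max = 19
Maxes: [45, 19]
Minimum of maxes = 19
Final answer: 19


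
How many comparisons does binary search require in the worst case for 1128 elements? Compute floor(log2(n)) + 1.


Binary search halves the search space each step.
Maximum comparisons = floor(log2(1128)) + 1
log2(1128) = 10.1396
floor(log2(1128)) = 10, so 10 + 1 = 11
Final answer: 11


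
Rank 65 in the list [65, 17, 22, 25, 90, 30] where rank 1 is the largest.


Sort descending: [90, 65, 30, 25, 22, 17]
Find 65 in the sorted list.
65 is at position 2.
Final answer: 2


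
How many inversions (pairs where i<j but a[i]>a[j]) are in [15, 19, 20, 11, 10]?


For each element, count the later elements that are smaller than it:
  15 (index 0): smaller elements after it = [11, 10] -> 2
  19 (index 1): smaller elements after it = [11, 10] -> 2
  20 (index 2): smaller elements after it = [11, 10] -> 2
  11 (index 3): smaller elements after it = [10] -> 1
Total inversions = 2 + 2 + 2 + 1 = 7
Final answer: 7


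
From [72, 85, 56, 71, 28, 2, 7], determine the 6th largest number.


Sort descending: [85, 72, 71, 56, 28, 7, 2]
The 6th element (1-indexed) is at index 5.
Value = 7
Final answer: 7


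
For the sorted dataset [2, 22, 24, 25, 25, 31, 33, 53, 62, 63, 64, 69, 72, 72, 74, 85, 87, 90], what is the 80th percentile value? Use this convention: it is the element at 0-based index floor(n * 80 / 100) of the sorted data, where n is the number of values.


The dataset has n = 18 elements.
Index = floor(18 * 80 / 100) = floor(1440 / 100) = floor(14.4) = 14
Counting from index 0 in the sorted data, the element at index 14 is 74.
Final answer: 74


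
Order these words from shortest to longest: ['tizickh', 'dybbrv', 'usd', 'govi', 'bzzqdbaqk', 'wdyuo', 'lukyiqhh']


Compute lengths:
  'tizickh' has length 7
  'dybbrv' has length 6
  'usd' has length 3
  'govi' has length 4
  'bzzqdbaqk' has length 9
  'wdyuo' has length 5
  'lukyiqhh' has length 8
Lengths in increasing order: 3 < 4 < 5 < 6 < 7 < 8 < 9
Listing the words in that order gives the answer.
Final answer: ['usd', 'govi', 'wdyuo', 'dybbrv', 'tizickh', 'lukyiqhh', 'bzzqdbaqk']


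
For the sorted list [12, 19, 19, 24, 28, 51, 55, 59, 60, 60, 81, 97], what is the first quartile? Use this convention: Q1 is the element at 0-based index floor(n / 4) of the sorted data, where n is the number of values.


The list has n = 12 elements.
Q1 index = floor(12 / 4) = floor(3) = 3
Counting from index 0 in the sorted data, the element at index 3 is 24.
Final answer: 24


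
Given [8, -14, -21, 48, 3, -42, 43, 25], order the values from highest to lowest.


Original list: [8, -14, -21, 48, 3, -42, 43, 25]
Repeatedly take the largest remaining element:
  Remaining [8, -14, -21, 48, 3, -42, 43, 25] -> largest is 48
  Remaining [8, -14, -21, 3, -42, 43, 25] -> largest is 43
  Remaining [8, -14, -21, 3, -42, 25] -> largest is 25
  Remaining [8, -14, -21, 3, -42] -> largest is 8
  Remaining [-14, -21, 3, -42] -> largest is 3
  Remaining [-14, -21, -42] -> largest is -14
  Remaining [-21, -42] -> largest is -21
  Remaining [-42] -> largest is -42
Collecting the picks in order gives the descending list.
Final answer: [48, 43, 25, 8, 3, -14, -21, -42]


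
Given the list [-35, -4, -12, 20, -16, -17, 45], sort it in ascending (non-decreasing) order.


Original list: [-35, -4, -12, 20, -16, -17, 45]
Repeatedly take the smallest remaining element:
  Remaining [-35, -4, -12, 20, -16, -17, 45] -> smallest is -35
  Remaining [-4, -12, 20, -16, -17, 45] -> smallest is -17
  Remaining [-4, -12, 20, -16, 45] -> smallest is -16
  Remaining [-4, -12, 20, 45] -> smallest is -12
  Remaining [-4, 20, 45] -> smallest is -4
  Remaining [20, 45] -> smallest is 20
  Remaining [45] -> smallest is 45
Collecting the picks in order gives the sorted list.
Final answer: [-35, -17, -16, -12, -4, 20, 45]


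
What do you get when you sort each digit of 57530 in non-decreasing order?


The number 57530 has digits: 5, 7, 5, 3, 0
Sorted: 0, 3, 5, 5, 7
Joining the sorted digits gives the result.
Final answer: 03557


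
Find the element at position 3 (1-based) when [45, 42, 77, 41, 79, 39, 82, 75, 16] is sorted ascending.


Sort ascending: [16, 39, 41, 42, 45, 75, 77, 79, 82]
The 3rd element (1-indexed) is at index 2.
Value = 41
Final answer: 41


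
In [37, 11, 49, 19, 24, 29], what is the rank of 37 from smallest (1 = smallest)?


Sort ascending: [11, 19, 24, 29, 37, 49]
Find 37 in the sorted list.
37 is at position 5 (1-indexed).
Final answer: 5


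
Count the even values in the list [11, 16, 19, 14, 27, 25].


Check each element:
  11 is odd
  16 is even
  19 is odd
  14 is even
  27 is odd
  25 is odd
Evens: [16, 14]
Count of evens = 2
Final answer: 2


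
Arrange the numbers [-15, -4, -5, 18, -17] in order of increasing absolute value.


Compute absolute values:
  |-15| = 15
  |-4| = 4
  |-5| = 5
  |18| = 18
  |-17| = 17
Absolute values in increasing order: 4 < 5 < 15 < 17 < 18
Listing the original numbers in that order gives the answer.
Final answer: [-4, -5, -15, -17, 18]


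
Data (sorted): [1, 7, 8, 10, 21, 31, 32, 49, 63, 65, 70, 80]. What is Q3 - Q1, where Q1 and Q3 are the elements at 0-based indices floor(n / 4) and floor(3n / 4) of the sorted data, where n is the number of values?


The data has n = 12 elements.
Q1 index = floor(12 / 4) = floor(3) = 3; Q3 index = floor(3 * 12 / 4) = floor(9) = 9
Q1 = element at index 3 = 10
Q3 = element at index 9 = 65
IQR = 65 - 10 = 55
Final answer: 55


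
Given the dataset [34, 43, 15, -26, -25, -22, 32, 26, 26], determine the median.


First, sort the list: [-26, -25, -22, 15, 26, 26, 32, 34, 43]
The list has 9 elements (odd count).
The middle index is 4 (0-based), and the element there is 26.
Final answer: 26


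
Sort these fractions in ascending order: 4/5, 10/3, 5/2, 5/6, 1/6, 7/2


Convert to decimal for comparison:
  4/5 = 0.8
  10/3 = 3.3333
  5/2 = 2.5
  5/6 = 0.8333
  1/6 = 0.1667
  7/2 = 3.5
Decimals in increasing order: 0.1667 < 0.8 < 0.8333 < 2.5 < 3.3333 < 3.5
Writing each back as its fraction gives the sorted order.
Final answer: 1/6, 4/5, 5/6, 5/2, 10/3, 7/2


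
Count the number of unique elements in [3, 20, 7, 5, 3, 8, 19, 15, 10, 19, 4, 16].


List all unique values:
Distinct values: [3, 4, 5, 7, 8, 10, 15, 16, 19, 20]
Count = 10
Final answer: 10


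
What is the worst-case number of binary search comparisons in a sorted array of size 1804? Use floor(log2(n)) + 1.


Binary search halves the search space each step.
Maximum comparisons = floor(log2(1804)) + 1
log2(1804) = 10.817
floor(log2(1804)) = 10, so 10 + 1 = 11
Final answer: 11


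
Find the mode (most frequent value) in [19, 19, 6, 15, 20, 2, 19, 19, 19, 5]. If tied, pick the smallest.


Count the frequency of each value:
  2 appears 1 time(s)
  5 appears 1 time(s)
  6 appears 1 time(s)
  15 appears 1 time(s)
  19 appears 5 time(s)
  20 appears 1 time(s)
Maximum frequency is 5.
Only 19 reaches that frequency, so it is the mode.
Final answer: 19


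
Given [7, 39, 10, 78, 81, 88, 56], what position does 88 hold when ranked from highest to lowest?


Sort descending: [88, 81, 78, 56, 39, 10, 7]
Find 88 in the sorted list.
88 is at position 1.
Final answer: 1


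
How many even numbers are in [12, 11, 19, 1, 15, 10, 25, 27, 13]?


Check each element:
  12 is even
  11 is odd
  19 is odd
  1 is odd
  15 is odd
  10 is even
  25 is odd
  27 is odd
  13 is odd
Evens: [12, 10]
Count of evens = 2
Final answer: 2


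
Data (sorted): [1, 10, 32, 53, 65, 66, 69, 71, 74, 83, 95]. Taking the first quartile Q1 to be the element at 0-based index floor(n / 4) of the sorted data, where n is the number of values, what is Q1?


The list has n = 11 elements.
Q1 index = floor(11 / 4) = floor(2.75) = 2
Counting from index 0 in the sorted data, the element at index 2 is 32.
Final answer: 32


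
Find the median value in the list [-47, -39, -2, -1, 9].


First, sort the list: [-47, -39, -2, -1, 9]
The list has 5 elements (odd count).
The middle index is 2 (0-based), and the element there is -2.
Final answer: -2


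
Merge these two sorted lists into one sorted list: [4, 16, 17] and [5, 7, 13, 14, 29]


List A: [4, 16, 17]
List B: [5, 7, 13, 14, 29]
Repeatedly compare the front elements and take the smaller:
  4 vs 5 -> take 4
  16 vs 5 -> take 5
  16 vs 7 -> take 7
  16 vs 13 -> take 13
  16 vs 14 -> take 14
  16 vs 29 -> take 16
  17 vs 29 -> take 17
  A is exhausted; append the rest of B: [29]
Final answer: [4, 5, 7, 13, 14, 16, 17, 29]


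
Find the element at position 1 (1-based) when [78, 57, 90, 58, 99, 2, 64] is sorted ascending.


Sort ascending: [2, 57, 58, 64, 78, 90, 99]
The 1st element (1-indexed) is at index 0.
Value = 2
Final answer: 2


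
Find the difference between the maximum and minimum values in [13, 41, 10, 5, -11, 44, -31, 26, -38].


Maximum value: 44
Minimum value: -38
Range = 44 - (-38) = 82
Final answer: 82


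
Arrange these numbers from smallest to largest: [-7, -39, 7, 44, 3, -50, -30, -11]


Original list: [-7, -39, 7, 44, 3, -50, -30, -11]
Repeatedly take the smallest remaining element:
  Remaining [-7, -39, 7, 44, 3, -50, -30, -11] -> smallest is -50
  Remaining [-7, -39, 7, 44, 3, -30, -11] -> smallest is -39
  Remaining [-7, 7, 44, 3, -30, -11] -> smallest is -30
  Remaining [-7, 7, 44, 3, -11] -> smallest is -11
  Remaining [-7, 7, 44, 3] -> smallest is -7
  Remaining [7, 44, 3] -> smallest is 3
  Remaining [7, 44] -> smallest is 7
  Remaining [44] -> smallest is 44
Collecting the picks in order gives the sorted list.
Final answer: [-50, -39, -30, -11, -7, 3, 7, 44]


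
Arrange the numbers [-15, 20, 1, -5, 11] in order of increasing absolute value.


Compute absolute values:
  |-15| = 15
  |20| = 20
  |1| = 1
  |-5| = 5
  |11| = 11
Absolute values in increasing order: 1 < 5 < 11 < 15 < 20
Listing the original numbers in that order gives the answer.
Final answer: [1, -5, 11, -15, 20]


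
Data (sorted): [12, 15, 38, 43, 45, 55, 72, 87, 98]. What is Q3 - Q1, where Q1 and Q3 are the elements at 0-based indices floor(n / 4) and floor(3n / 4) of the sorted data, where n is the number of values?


The data has n = 9 elements.
Q1 index = floor(9 / 4) = floor(2.25) = 2; Q3 index = floor(3 * 9 / 4) = floor(6.75) = 6
Q1 = element at index 2 = 38
Q3 = element at index 6 = 72
IQR = 72 - 38 = 34
Final answer: 34


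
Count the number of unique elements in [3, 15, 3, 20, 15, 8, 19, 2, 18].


List all unique values:
Distinct values: [2, 3, 8, 15, 18, 19, 20]
Count = 7
Final answer: 7


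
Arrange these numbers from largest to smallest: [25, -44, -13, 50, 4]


Original list: [25, -44, -13, 50, 4]
Repeatedly take the largest remaining element:
  Remaining [25, -44, -13, 50, 4] -> largest is 50
  Remaining [25, -44, -13, 4] -> largest is 25
  Remaining [-44, -13, 4] -> largest is 4
  Remaining [-44, -13] -> largest is -13
  Remaining [-44] -> largest is -44
Collecting the picks in order gives the descending list.
Final answer: [50, 25, 4, -13, -44]


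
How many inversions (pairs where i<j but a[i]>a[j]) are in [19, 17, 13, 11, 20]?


For each element, count the later elements that are smaller than it:
  19 (index 0): smaller elements after it = [17, 13, 11] -> 3
  17 (index 1): smaller elements after it = [13, 11] -> 2
  13 (index 2): smaller elements after it = [11] -> 1
  11 (index 3): smaller elements after it = [] -> 0
Total inversions = 3 + 2 + 1 + 0 = 6
Final answer: 6


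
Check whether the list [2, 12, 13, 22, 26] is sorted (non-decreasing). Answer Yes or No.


Check consecutive pairs:
  2 <= 12? True
  12 <= 13? True
  13 <= 22? True
  22 <= 26? True
Every consecutive pair is in order, so the list is non-decreasing.
Final answer: Yes


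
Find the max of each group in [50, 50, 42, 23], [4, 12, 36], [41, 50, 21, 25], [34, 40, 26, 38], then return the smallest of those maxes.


Find max of each group:
  Group 1: [50, 50, 42, 23] -> max = 50
  Group 2: [4, 12, 36] -> max = 36
  Group 3: [41, 50, 21, 25] -> max = 50
  Group 4: [34, 40, 26, 38] -> max = 40
Maxes: [50, 36, 50, 40]
Minimum of maxes = 36
Final answer: 36


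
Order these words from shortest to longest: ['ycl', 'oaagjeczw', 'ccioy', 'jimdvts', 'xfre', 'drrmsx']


Compute lengths:
  'ycl' has length 3
  'oaagjeczw' has length 9
  'ccioy' has length 5
  'jimdvts' has length 7
  'xfre' has length 4
  'drrmsx' has length 6
Lengths in increasing order: 3 < 4 < 5 < 6 < 7 < 9
Listing the words in that order gives the answer.
Final answer: ['ycl', 'xfre', 'ccioy', 'drrmsx', 'jimdvts', 'oaagjeczw']


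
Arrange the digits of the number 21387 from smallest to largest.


The number 21387 has digits: 2, 1, 3, 8, 7
Sorted: 1, 2, 3, 7, 8
Joining the sorted digits gives the result.
Final answer: 12378


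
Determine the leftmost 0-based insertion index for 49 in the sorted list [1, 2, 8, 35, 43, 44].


List is sorted: [1, 2, 8, 35, 43, 44]
We need the leftmost position where 49 can be inserted, i.e. the first index whose element is >= 49 (or the end of the list if none is).
Binary search with low=0, high=6 (0-based indices):
  low=0, high=6, mid=3: a[3]=35 < 49, so low = 4
  low=4, high=6, mid=5: a[5]=44 < 49, so low = 6
Now low = high = 6, so the insertion index is 6.
Final answer: 6


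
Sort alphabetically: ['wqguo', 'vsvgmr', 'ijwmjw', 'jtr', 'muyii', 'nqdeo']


Compare strings character by character (the first differing letter decides):
  'ijwmjw' < 'jtr' since 'i' < 'j' at position 1
  'jtr' < 'muyii' since 'j' < 'm' at position 1
  'muyii' < 'nqdeo' since 'm' < 'n' at position 1
  'nqdeo' < 'vsvgmr' since 'n' < 'v' at position 1
  'vsvgmr' < 'wqguo' since 'v' < 'w' at position 1
Chaining these comparisons gives the alphabetical order.
Final answer: ['ijwmjw', 'jtr', 'muyii', 'nqdeo', 'vsvgmr', 'wqguo']


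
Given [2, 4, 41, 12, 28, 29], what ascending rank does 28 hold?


Sort ascending: [2, 4, 12, 28, 29, 41]
Find 28 in the sorted list.
28 is at position 4 (1-indexed).
Final answer: 4


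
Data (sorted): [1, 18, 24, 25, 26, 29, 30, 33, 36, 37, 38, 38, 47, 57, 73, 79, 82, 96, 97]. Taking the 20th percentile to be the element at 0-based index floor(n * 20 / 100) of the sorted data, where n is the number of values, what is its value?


The dataset has n = 19 elements.
Index = floor(19 * 20 / 100) = floor(380 / 100) = floor(3.8) = 3
Counting from index 0 in the sorted data, the element at index 3 is 25.
Final answer: 25


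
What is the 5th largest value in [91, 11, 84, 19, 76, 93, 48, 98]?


Sort descending: [98, 93, 91, 84, 76, 48, 19, 11]
The 5th element (1-indexed) is at index 4.
Value = 76
Final answer: 76


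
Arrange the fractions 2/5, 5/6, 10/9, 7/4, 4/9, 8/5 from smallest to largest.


Convert to decimal for comparison:
  2/5 = 0.4
  5/6 = 0.8333
  10/9 = 1.1111
  7/4 = 1.75
  4/9 = 0.4444
  8/5 = 1.6
Decimals in increasing order: 0.4 < 0.4444 < 0.8333 < 1.1111 < 1.6 < 1.75
Writing each back as its fraction gives the sorted order.
Final answer: 2/5, 4/9, 5/6, 10/9, 8/5, 7/4


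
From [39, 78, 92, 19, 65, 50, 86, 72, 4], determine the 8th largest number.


Sort descending: [92, 86, 78, 72, 65, 50, 39, 19, 4]
The 8th element (1-indexed) is at index 7.
Value = 19
Final answer: 19


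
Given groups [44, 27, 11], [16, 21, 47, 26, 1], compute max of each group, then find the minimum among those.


Find max of each group:
  Group 1: [44, 27, 11] -> max = 44
  Group 2: [16, 21, 47, 26, 1] -> max = 47
Maxes: [44, 47]
Minimum of maxes = 44
Final answer: 44


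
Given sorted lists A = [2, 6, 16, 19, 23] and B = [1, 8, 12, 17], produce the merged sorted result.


List A: [2, 6, 16, 19, 23]
List B: [1, 8, 12, 17]
Repeatedly compare the front elements and take the smaller:
  2 vs 1 -> take 1
  2 vs 8 -> take 2
  6 vs 8 -> take 6
  16 vs 8 -> take 8
  16 vs 12 -> take 12
  16 vs 17 -> take 16
  19 vs 17 -> take 17
  B is exhausted; append the rest of A: [19, 23]
Final answer: [1, 2, 6, 8, 12, 16, 17, 19, 23]


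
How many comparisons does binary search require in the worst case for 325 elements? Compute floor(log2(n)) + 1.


Binary search halves the search space each step.
Maximum comparisons = floor(log2(325)) + 1
log2(325) = 8.3443
floor(log2(325)) = 8, so 8 + 1 = 9
Final answer: 9


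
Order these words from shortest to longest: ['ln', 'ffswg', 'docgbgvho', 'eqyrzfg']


Compute lengths:
  'ln' has length 2
  'ffswg' has length 5
  'docgbgvho' has length 9
  'eqyrzfg' has length 7
Lengths in increasing order: 2 < 5 < 7 < 9
Listing the words in that order gives the answer.
Final answer: ['ln', 'ffswg', 'eqyrzfg', 'docgbgvho']


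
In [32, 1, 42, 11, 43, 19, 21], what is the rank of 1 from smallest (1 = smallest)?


Sort ascending: [1, 11, 19, 21, 32, 42, 43]
Find 1 in the sorted list.
1 is at position 1 (1-indexed).
Final answer: 1


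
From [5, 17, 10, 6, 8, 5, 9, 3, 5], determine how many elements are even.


Check each element:
  5 is odd
  17 is odd
  10 is even
  6 is even
  8 is even
  5 is odd
  9 is odd
  3 is odd
  5 is odd
Evens: [10, 6, 8]
Count of evens = 3
Final answer: 3


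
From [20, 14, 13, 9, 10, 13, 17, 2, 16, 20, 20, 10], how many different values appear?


List all unique values:
Distinct values: [2, 9, 10, 13, 14, 16, 17, 20]
Count = 8
Final answer: 8


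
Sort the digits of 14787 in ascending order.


The number 14787 has digits: 1, 4, 7, 8, 7
Sorted: 1, 4, 7, 7, 8
Joining the sorted digits gives the result.
Final answer: 14778


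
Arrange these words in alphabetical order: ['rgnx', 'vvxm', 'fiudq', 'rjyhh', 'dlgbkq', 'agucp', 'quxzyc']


Compare strings character by character (the first differing letter decides):
  'agucp' < 'dlgbkq' since 'a' < 'd' at position 1
  'dlgbkq' < 'fiudq' since 'd' < 'f' at position 1
  'fiudq' < 'quxzyc' since 'f' < 'q' at position 1
  'quxzyc' < 'rgnx' since 'q' < 'r' at position 1
  'rgnx' < 'rjyhh' since 'g' < 'j' at position 2
  'rjyhh' < 'vvxm' since 'r' < 'v' at position 1
Chaining these comparisons gives the alphabetical order.
Final answer: ['agucp', 'dlgbkq', 'fiudq', 'quxzyc', 'rgnx', 'rjyhh', 'vvxm']


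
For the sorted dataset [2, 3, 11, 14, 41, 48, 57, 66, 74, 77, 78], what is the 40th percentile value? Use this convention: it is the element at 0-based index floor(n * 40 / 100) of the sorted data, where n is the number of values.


The dataset has n = 11 elements.
Index = floor(11 * 40 / 100) = floor(440 / 100) = floor(4.4) = 4
Counting from index 0 in the sorted data, the element at index 4 is 41.
Final answer: 41


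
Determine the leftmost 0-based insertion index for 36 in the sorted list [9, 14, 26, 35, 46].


List is sorted: [9, 14, 26, 35, 46]
We need the leftmost position where 36 can be inserted, i.e. the first index whose element is >= 36 (or the end of the list if none is).
Binary search with low=0, high=5 (0-based indices):
  low=0, high=5, mid=2: a[2]=26 < 36, so low = 3
  low=3, high=5, mid=4: a[4]=46 >= 36, so high = 4
  low=3, high=4, mid=3: a[3]=35 < 36, so low = 4
Now low = high = 4, so the insertion index is 4.
Final answer: 4


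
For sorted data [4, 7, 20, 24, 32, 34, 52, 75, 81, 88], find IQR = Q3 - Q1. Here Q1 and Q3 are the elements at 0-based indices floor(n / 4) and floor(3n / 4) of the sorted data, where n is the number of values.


The data has n = 10 elements.
Q1 index = floor(10 / 4) = floor(2.5) = 2; Q3 index = floor(3 * 10 / 4) = floor(7.5) = 7
Q1 = element at index 2 = 20
Q3 = element at index 7 = 75
IQR = 75 - 20 = 55
Final answer: 55


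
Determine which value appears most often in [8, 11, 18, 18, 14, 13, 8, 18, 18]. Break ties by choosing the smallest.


Count the frequency of each value:
  8 appears 2 time(s)
  11 appears 1 time(s)
  13 appears 1 time(s)
  14 appears 1 time(s)
  18 appears 4 time(s)
Maximum frequency is 4.
Only 18 reaches that frequency, so it is the mode.
Final answer: 18


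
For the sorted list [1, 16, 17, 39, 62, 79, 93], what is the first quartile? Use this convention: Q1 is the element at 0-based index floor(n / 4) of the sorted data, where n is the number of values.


The list has n = 7 elements.
Q1 index = floor(7 / 4) = floor(1.75) = 1
Counting from index 0 in the sorted data, the element at index 1 is 16.
Final answer: 16


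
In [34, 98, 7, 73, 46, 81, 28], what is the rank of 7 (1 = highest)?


Sort descending: [98, 81, 73, 46, 34, 28, 7]
Find 7 in the sorted list.
7 is at position 7.
Final answer: 7


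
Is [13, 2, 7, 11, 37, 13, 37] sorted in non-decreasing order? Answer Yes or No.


Check consecutive pairs:
  13 <= 2? False
  2 <= 7? True
  7 <= 11? True
  11 <= 37? True
  37 <= 13? False
  13 <= 37? True
2 consecutive pair(s) are out of order, so the list is not sorted.
Final answer: No


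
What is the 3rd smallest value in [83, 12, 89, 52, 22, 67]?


Sort ascending: [12, 22, 52, 67, 83, 89]
The 3rd element (1-indexed) is at index 2.
Value = 52
Final answer: 52


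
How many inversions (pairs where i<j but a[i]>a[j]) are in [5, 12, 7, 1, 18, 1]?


For each element, count the later elements that are smaller than it:
  5 (index 0): smaller elements after it = [1, 1] -> 2
  12 (index 1): smaller elements after it = [7, 1, 1] -> 3
  7 (index 2): smaller elements after it = [1, 1] -> 2
  1 (index 3): smaller elements after it = [] -> 0
  18 (index 4): smaller elements after it = [1] -> 1
Total inversions = 2 + 3 + 2 + 0 + 1 = 8
Final answer: 8


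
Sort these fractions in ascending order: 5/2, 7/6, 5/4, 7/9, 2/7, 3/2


Convert to decimal for comparison:
  5/2 = 2.5
  7/6 = 1.1667
  5/4 = 1.25
  7/9 = 0.7778
  2/7 = 0.2857
  3/2 = 1.5
Decimals in increasing order: 0.2857 < 0.7778 < 1.1667 < 1.25 < 1.5 < 2.5
Writing each back as its fraction gives the sorted order.
Final answer: 2/7, 7/9, 7/6, 5/4, 3/2, 5/2


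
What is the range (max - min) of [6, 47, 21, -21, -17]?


Maximum value: 47
Minimum value: -21
Range = 47 - (-21) = 68
Final answer: 68


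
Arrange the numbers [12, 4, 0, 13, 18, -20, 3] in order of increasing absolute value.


Compute absolute values:
  |12| = 12
  |4| = 4
  |0| = 0
  |13| = 13
  |18| = 18
  |-20| = 20
  |3| = 3
Absolute values in increasing order: 0 < 3 < 4 < 12 < 13 < 18 < 20
Listing the original numbers in that order gives the answer.
Final answer: [0, 3, 4, 12, 13, 18, -20]


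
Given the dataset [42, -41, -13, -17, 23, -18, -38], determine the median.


First, sort the list: [-41, -38, -18, -17, -13, 23, 42]
The list has 7 elements (odd count).
The middle index is 3 (0-based), and the element there is -17.
Final answer: -17


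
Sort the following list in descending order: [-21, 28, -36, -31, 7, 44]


Original list: [-21, 28, -36, -31, 7, 44]
Repeatedly take the largest remaining element:
  Remaining [-21, 28, -36, -31, 7, 44] -> largest is 44
  Remaining [-21, 28, -36, -31, 7] -> largest is 28
  Remaining [-21, -36, -31, 7] -> largest is 7
  Remaining [-21, -36, -31] -> largest is -21
  Remaining [-36, -31] -> largest is -31
  Remaining [-36] -> largest is -36
Collecting the picks in order gives the descending list.
Final answer: [44, 28, 7, -21, -31, -36]


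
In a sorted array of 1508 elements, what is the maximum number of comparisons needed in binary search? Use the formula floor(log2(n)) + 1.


Binary search halves the search space each step.
Maximum comparisons = floor(log2(1508)) + 1
log2(1508) = 10.5584
floor(log2(1508)) = 10, so 10 + 1 = 11
Final answer: 11


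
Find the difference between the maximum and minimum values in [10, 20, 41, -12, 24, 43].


Maximum value: 43
Minimum value: -12
Range = 43 - (-12) = 55
Final answer: 55


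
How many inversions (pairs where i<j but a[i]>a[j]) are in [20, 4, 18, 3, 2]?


For each element, count the later elements that are smaller than it:
  20 (index 0): smaller elements after it = [4, 18, 3, 2] -> 4
  4 (index 1): smaller elements after it = [3, 2] -> 2
  18 (index 2): smaller elements after it = [3, 2] -> 2
  3 (index 3): smaller elements after it = [2] -> 1
Total inversions = 4 + 2 + 2 + 1 = 9
Final answer: 9


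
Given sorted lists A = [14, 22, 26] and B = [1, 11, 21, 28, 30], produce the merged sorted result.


List A: [14, 22, 26]
List B: [1, 11, 21, 28, 30]
Repeatedly compare the front elements and take the smaller:
  14 vs 1 -> take 1
  14 vs 11 -> take 11
  14 vs 21 -> take 14
  22 vs 21 -> take 21
  22 vs 28 -> take 22
  26 vs 28 -> take 26
  A is exhausted; append the rest of B: [28, 30]
Final answer: [1, 11, 14, 21, 22, 26, 28, 30]


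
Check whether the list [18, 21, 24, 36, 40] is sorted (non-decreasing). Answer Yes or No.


Check consecutive pairs:
  18 <= 21? True
  21 <= 24? True
  24 <= 36? True
  36 <= 40? True
Every consecutive pair is in order, so the list is non-decreasing.
Final answer: Yes


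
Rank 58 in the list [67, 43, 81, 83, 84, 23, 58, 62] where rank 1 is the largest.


Sort descending: [84, 83, 81, 67, 62, 58, 43, 23]
Find 58 in the sorted list.
58 is at position 6.
Final answer: 6


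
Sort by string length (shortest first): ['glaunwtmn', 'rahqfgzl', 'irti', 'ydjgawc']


Compute lengths:
  'glaunwtmn' has length 9
  'rahqfgzl' has length 8
  'irti' has length 4
  'ydjgawc' has length 7
Lengths in increasing order: 4 < 7 < 8 < 9
Listing the words in that order gives the answer.
Final answer: ['irti', 'ydjgawc', 'rahqfgzl', 'glaunwtmn']


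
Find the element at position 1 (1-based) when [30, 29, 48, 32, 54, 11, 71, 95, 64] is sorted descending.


Sort descending: [95, 71, 64, 54, 48, 32, 30, 29, 11]
The 1st element (1-indexed) is at index 0.
Value = 95
Final answer: 95


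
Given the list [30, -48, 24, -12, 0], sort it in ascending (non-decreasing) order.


Original list: [30, -48, 24, -12, 0]
Repeatedly take the smallest remaining element:
  Remaining [30, -48, 24, -12, 0] -> smallest is -48
  Remaining [30, 24, -12, 0] -> smallest is -12
  Remaining [30, 24, 0] -> smallest is 0
  Remaining [30, 24] -> smallest is 24
  Remaining [30] -> smallest is 30
Collecting the picks in order gives the sorted list.
Final answer: [-48, -12, 0, 24, 30]


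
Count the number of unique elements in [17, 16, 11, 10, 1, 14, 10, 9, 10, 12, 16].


List all unique values:
Distinct values: [1, 9, 10, 11, 12, 14, 16, 17]
Count = 8
Final answer: 8


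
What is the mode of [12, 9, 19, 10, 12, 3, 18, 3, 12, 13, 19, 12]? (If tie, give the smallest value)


Count the frequency of each value:
  3 appears 2 time(s)
  9 appears 1 time(s)
  10 appears 1 time(s)
  12 appears 4 time(s)
  13 appears 1 time(s)
  18 appears 1 time(s)
  19 appears 2 time(s)
Maximum frequency is 4.
Only 12 reaches that frequency, so it is the mode.
Final answer: 12


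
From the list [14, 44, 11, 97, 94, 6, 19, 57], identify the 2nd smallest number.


Sort ascending: [6, 11, 14, 19, 44, 57, 94, 97]
The 2nd element (1-indexed) is at index 1.
Value = 11
Final answer: 11


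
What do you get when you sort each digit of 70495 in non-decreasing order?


The number 70495 has digits: 7, 0, 4, 9, 5
Sorted: 0, 4, 5, 7, 9
Joining the sorted digits gives the result.
Final answer: 04579


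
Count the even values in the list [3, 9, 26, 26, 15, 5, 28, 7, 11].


Check each element:
  3 is odd
  9 is odd
  26 is even
  26 is even
  15 is odd
  5 is odd
  28 is even
  7 is odd
  11 is odd
Evens: [26, 26, 28]
Count of evens = 3
Final answer: 3


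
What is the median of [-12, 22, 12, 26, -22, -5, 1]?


First, sort the list: [-22, -12, -5, 1, 12, 22, 26]
The list has 7 elements (odd count).
The middle index is 3 (0-based), and the element there is 1.
Final answer: 1


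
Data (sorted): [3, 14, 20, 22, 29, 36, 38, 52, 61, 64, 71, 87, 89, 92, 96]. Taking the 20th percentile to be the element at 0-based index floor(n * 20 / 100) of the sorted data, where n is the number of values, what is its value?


The dataset has n = 15 elements.
Index = floor(15 * 20 / 100) = floor(300 / 100) = floor(3) = 3
Counting from index 0 in the sorted data, the element at index 3 is 22.
Final answer: 22


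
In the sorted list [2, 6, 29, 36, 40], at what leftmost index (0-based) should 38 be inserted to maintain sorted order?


List is sorted: [2, 6, 29, 36, 40]
We need the leftmost position where 38 can be inserted, i.e. the first index whose element is >= 38 (or the end of the list if none is).
Binary search with low=0, high=5 (0-based indices):
  low=0, high=5, mid=2: a[2]=29 < 38, so low = 3
  low=3, high=5, mid=4: a[4]=40 >= 38, so high = 4
  low=3, high=4, mid=3: a[3]=36 < 38, so low = 4
Now low = high = 4, so the insertion index is 4.
Final answer: 4


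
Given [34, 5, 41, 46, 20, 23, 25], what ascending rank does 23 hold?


Sort ascending: [5, 20, 23, 25, 34, 41, 46]
Find 23 in the sorted list.
23 is at position 3 (1-indexed).
Final answer: 3


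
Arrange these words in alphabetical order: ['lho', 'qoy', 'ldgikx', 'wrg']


Compare strings character by character (the first differing letter decides):
  'ldgikx' < 'lho' since 'd' < 'h' at position 2
  'lho' < 'qoy' since 'l' < 'q' at position 1
  'qoy' < 'wrg' since 'q' < 'w' at position 1
Chaining these comparisons gives the alphabetical order.
Final answer: ['ldgikx', 'lho', 'qoy', 'wrg']


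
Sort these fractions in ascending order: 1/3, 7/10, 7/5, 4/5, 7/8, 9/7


Convert to decimal for comparison:
  1/3 = 0.3333
  7/10 = 0.7
  7/5 = 1.4
  4/5 = 0.8
  7/8 = 0.875
  9/7 = 1.2857
Decimals in increasing order: 0.3333 < 0.7 < 0.8 < 0.875 < 1.2857 < 1.4
Writing each back as its fraction gives the sorted order.
Final answer: 1/3, 7/10, 4/5, 7/8, 9/7, 7/5


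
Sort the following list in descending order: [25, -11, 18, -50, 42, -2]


Original list: [25, -11, 18, -50, 42, -2]
Repeatedly take the largest remaining element:
  Remaining [25, -11, 18, -50, 42, -2] -> largest is 42
  Remaining [25, -11, 18, -50, -2] -> largest is 25
  Remaining [-11, 18, -50, -2] -> largest is 18
  Remaining [-11, -50, -2] -> largest is -2
  Remaining [-11, -50] -> largest is -11
  Remaining [-50] -> largest is -50
Collecting the picks in order gives the descending list.
Final answer: [42, 25, 18, -2, -11, -50]


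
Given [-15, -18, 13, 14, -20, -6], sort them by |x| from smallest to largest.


Compute absolute values:
  |-15| = 15
  |-18| = 18
  |13| = 13
  |14| = 14
  |-20| = 20
  |-6| = 6
Absolute values in increasing order: 6 < 13 < 14 < 15 < 18 < 20
Listing the original numbers in that order gives the answer.
Final answer: [-6, 13, 14, -15, -18, -20]


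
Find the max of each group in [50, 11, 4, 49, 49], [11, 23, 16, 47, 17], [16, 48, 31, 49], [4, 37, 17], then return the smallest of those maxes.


Find max of each group:
  Group 1: [50, 11, 4, 49, 49] -> max = 50
  Group 2: [11, 23, 16, 47, 17] -> max = 47
  Group 3: [16, 48, 31, 49] -> max = 49
  Group 4: [4, 37, 17] -> max = 37
Maxes: [50, 47, 49, 37]
Minimum of maxes = 37
Final answer: 37


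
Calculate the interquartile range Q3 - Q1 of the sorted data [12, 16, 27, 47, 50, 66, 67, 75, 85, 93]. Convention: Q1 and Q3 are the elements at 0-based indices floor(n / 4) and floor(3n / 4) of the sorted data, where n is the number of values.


The data has n = 10 elements.
Q1 index = floor(10 / 4) = floor(2.5) = 2; Q3 index = floor(3 * 10 / 4) = floor(7.5) = 7
Q1 = element at index 2 = 27
Q3 = element at index 7 = 75
IQR = 75 - 27 = 48
Final answer: 48


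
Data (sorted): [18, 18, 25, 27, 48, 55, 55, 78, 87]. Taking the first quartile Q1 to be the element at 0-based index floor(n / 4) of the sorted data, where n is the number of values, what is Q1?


The list has n = 9 elements.
Q1 index = floor(9 / 4) = floor(2.25) = 2
Counting from index 0 in the sorted data, the element at index 2 is 25.
Final answer: 25
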